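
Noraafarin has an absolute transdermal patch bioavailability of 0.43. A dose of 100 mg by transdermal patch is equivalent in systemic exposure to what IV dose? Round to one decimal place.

Systemic exposure from an extravascular dose = F × D_ev, so the equivalent IV dose is F × D_ev.
D_iv = F × D_ev = 0.43 × 100 = 43 mg

D_iv = 43.0 mg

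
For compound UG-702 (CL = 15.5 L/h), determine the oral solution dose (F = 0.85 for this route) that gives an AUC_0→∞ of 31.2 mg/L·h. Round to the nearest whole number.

Dose = 569 mg

Dose = CL × AUC_0→∞ / F
     = 15.5 × 31.2 / 0.85 = 568.941 mg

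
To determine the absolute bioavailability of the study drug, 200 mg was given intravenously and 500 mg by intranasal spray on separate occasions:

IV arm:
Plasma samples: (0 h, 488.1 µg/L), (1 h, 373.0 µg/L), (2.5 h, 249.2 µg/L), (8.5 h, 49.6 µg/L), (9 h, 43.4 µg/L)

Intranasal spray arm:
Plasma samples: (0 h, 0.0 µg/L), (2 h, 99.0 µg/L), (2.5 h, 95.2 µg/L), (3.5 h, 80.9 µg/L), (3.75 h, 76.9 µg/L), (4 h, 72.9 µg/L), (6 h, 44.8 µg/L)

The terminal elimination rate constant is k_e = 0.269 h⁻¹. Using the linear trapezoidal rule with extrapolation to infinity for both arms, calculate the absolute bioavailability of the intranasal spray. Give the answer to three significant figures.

Trapezoidal AUC_0→9 (IV):
  [0→1]: (488.1+373.0)/2 × 1 = 430.55
  [1→2.5]: (373.0+249.2)/2 × 1.5 = 466.65
  [2.5→8.5]: (249.2+49.6)/2 × 6 = 896.4
  [8.5→9]: (49.6+43.4)/2 × 0.5 = 23.25
  Sum = 1816.85 µg/L·h
IV tail: 43.4/0.269 = 161.338; AUC_iv,0→∞ = 1816.85 + 161.338 = 1978.188 µg/L·h
Trapezoidal AUC_0→6 (intranasal spray):
  [0→2]: (0.0+99.0)/2 × 2 = 99.0
  [2→2.5]: (99.0+95.2)/2 × 0.5 = 48.55
  [2.5→3.5]: (95.2+80.9)/2 × 1 = 88.05
  [3.5→3.75]: (80.9+76.9)/2 × 0.25 = 19.725
  [3.75→4]: (76.9+72.9)/2 × 0.25 = 18.725
  [4→6]: (72.9+44.8)/2 × 2 = 117.7
  Sum = 391.75 µg/L·h
intranasal spray tail: 44.8/0.269 = 166.543; AUC_ev,0→∞ = 391.75 + 166.543 = 558.293 µg/L·h
F = (AUC_ev/D_ev)/(AUC_iv/D_iv) = (558.293/500)/(1978.188/200) = 1.116586/9.89094 = 0.1129

F = 0.113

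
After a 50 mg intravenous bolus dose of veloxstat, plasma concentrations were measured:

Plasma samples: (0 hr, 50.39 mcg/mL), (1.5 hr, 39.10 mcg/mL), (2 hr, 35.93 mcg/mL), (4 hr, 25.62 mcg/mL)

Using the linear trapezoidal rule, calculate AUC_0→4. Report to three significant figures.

AUC = 147 mcg/mL·hr

Trapezoidal AUC_0→4:
  [0→1.5]: (50.39+39.10)/2 × 1.5 = 67.1175
  [1.5→2]: (39.10+35.93)/2 × 0.5 = 18.7575
  [2→4]: (35.93+25.62)/2 × 2 = 61.55
  Sum = 147.425 mcg/mL·hr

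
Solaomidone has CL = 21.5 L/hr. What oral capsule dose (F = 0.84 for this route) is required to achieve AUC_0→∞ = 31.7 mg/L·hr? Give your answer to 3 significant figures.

Dose = CL × AUC_0→∞ / F
     = 21.5 × 31.7 / 0.84 = 811.369 mg

Dose = 811 mg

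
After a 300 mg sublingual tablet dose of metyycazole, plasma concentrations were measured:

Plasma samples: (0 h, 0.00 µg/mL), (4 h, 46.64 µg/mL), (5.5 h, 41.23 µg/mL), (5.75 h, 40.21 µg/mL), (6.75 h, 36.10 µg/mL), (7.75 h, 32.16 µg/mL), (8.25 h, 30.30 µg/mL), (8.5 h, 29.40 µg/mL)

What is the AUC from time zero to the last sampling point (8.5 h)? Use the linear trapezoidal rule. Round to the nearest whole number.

Trapezoidal AUC_0→8.5:
  [0→4]: (0.00+46.64)/2 × 4 = 93.28
  [4→5.5]: (46.64+41.23)/2 × 1.5 = 65.9025
  [5.5→5.75]: (41.23+40.21)/2 × 0.25 = 10.18
  [5.75→6.75]: (40.21+36.10)/2 × 1 = 38.155
  [6.75→7.75]: (36.10+32.16)/2 × 1 = 34.13
  [7.75→8.25]: (32.16+30.30)/2 × 0.5 = 15.615
  [8.25→8.5]: (30.30+29.40)/2 × 0.25 = 7.4625
  Sum = 264.725 µg/mL·h

AUC = 265 µg/mL·h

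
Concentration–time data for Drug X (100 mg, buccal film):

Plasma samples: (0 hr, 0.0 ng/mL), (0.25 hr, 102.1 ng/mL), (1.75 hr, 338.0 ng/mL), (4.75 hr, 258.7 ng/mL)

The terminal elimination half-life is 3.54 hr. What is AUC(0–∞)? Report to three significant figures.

AUC = 2560 ng/mL·hr

Trapezoidal AUC_0→4.75:
  [0→0.25]: (0.0+102.1)/2 × 0.25 = 12.7625
  [0.25→1.75]: (102.1+338.0)/2 × 1.5 = 330.075
  [1.75→4.75]: (338.0+258.7)/2 × 3 = 895.05
  Sum = 1237.8875 ng/mL·hr
k_e = ln2 / t½ = 0.693147 / 3.54 = 0.1958 hr^-1
Extrapolated tail: C_last / k_e = 258.7 / 0.1958 = 1321.246
AUC_0→∞ = 1237.8875 + 1321.246 = 2559.1335 ng/mL·hr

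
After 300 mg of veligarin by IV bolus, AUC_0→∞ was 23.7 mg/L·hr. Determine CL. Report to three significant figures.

CL = 12.7 L/hr

CL = Dose_iv / AUC_0→∞
   = 300 / 23.7 = 12.6582 L/hr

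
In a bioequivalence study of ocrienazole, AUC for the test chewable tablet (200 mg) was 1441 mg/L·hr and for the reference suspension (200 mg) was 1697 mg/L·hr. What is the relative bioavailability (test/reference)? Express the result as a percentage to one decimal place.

F_rel = 84.9%

F_rel = (AUC_test/D_test) / (AUC_ref/D_ref)
      = (1441/200) / (1697/200)
      = 7.205 / 8.485 = 0.8491 = 84.91%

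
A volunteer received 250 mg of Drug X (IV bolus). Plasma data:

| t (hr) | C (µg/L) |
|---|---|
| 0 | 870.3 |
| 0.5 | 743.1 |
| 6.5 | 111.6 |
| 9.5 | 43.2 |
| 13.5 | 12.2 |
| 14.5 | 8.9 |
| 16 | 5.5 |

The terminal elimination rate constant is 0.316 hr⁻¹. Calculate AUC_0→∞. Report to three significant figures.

Trapezoidal AUC_0→16:
  [0→0.5]: (870.3+743.1)/2 × 0.5 = 403.35
  [0.5→6.5]: (743.1+111.6)/2 × 6 = 2564.1
  [6.5→9.5]: (111.6+43.2)/2 × 3 = 232.2
  [9.5→13.5]: (43.2+12.2)/2 × 4 = 110.8
  [13.5→14.5]: (12.2+8.9)/2 × 1 = 10.55
  [14.5→16]: (8.9+5.5)/2 × 1.5 = 10.8
  Sum = 3331.8 µg/L·hr
Extrapolated tail: C_last / k_e = 5.5 / 0.316 = 17.405
AUC_0→∞ = 3331.8 + 17.405 = 3349.205 µg/L·hr

AUC = 3350 µg/L·hr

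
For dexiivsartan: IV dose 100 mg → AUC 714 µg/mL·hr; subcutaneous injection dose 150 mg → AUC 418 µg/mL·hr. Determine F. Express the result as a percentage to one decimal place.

F = 39.0%

F = (AUC_ev / D_ev) / (AUC_iv / D_iv)
  = (418/150) / (714/100)
  = 2.78667 / 7.14 = 0.3903
  = 39.03%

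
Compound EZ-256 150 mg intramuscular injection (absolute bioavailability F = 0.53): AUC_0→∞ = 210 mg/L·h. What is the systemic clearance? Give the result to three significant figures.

CL = F × Dose / AUC_0→∞
   = 0.53 × 150 / 210 = 0.378571 L/h

CL = 0.379 L/h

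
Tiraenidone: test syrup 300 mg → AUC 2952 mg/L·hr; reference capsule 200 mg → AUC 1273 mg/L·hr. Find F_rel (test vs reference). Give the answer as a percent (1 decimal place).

F_rel = (AUC_test/D_test) / (AUC_ref/D_ref)
      = (2952/300) / (1273/200)
      = 9.84 / 6.365 = 1.5460 = 154.60%

F_rel = 154.6%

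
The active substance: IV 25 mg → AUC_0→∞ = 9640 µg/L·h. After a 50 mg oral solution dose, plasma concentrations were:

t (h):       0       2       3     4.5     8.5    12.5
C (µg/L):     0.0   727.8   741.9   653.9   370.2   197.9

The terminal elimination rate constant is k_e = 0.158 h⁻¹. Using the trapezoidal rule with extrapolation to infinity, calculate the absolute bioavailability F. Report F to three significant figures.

Trapezoidal AUC_0→12.5 (oral solution):
  [0→2]: (0.0+727.8)/2 × 2 = 727.8
  [2→3]: (727.8+741.9)/2 × 1 = 734.85
  [3→4.5]: (741.9+653.9)/2 × 1.5 = 1046.85
  [4.5→8.5]: (653.9+370.2)/2 × 4 = 2048.2
  [8.5→12.5]: (370.2+197.9)/2 × 4 = 1136.2
  Sum = 5693.9 µg/L·h
Tail: C_last/k_e = 197.9/0.158 = 1252.532
AUC_0→∞ (oral solution) = 5693.9 + 1252.532 = 6946.432 µg/L·h
F = (AUC_ev/D_ev)/(AUC_iv/D_iv) = (6946.432/50)/(9640/25) = 138.92864/385.6 = 0.3603

F = 0.360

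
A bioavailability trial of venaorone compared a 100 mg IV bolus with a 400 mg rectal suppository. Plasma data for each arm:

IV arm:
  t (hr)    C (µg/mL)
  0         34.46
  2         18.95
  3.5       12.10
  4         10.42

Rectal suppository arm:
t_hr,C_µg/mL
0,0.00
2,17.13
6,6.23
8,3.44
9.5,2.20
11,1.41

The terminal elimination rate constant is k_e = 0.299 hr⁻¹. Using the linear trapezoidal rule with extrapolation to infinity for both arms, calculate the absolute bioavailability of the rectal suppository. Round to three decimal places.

Trapezoidal AUC_0→4 (IV):
  [0→2]: (34.46+18.95)/2 × 2 = 53.41
  [2→3.5]: (18.95+12.10)/2 × 1.5 = 23.2875
  [3.5→4]: (12.10+10.42)/2 × 0.5 = 5.63
  Sum = 82.3275 µg/mL·hr
IV tail: 10.42/0.299 = 34.849; AUC_iv,0→∞ = 82.3275 + 34.849 = 117.1765 µg/mL·hr
Trapezoidal AUC_0→11 (rectal suppository):
  [0→2]: (0.00+17.13)/2 × 2 = 17.13
  [2→6]: (17.13+6.23)/2 × 4 = 46.72
  [6→8]: (6.23+3.44)/2 × 2 = 9.67
  [8→9.5]: (3.44+2.20)/2 × 1.5 = 4.23
  [9.5→11]: (2.20+1.41)/2 × 1.5 = 2.7075
  Sum = 80.4575 µg/mL·hr
rectal suppository tail: 1.41/0.299 = 4.716; AUC_ev,0→∞ = 80.4575 + 4.716 = 85.1735 µg/mL·hr
F = (AUC_ev/D_ev)/(AUC_iv/D_iv) = (85.1735/400)/(117.1765/100) = 0.21293375/1.171765 = 0.1817

F = 0.182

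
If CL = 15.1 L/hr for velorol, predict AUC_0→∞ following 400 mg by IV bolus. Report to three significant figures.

AUC = 26.5 mg/L·hr

AUC_0→∞ = Dose_iv / CL
        = 400 / 15.1 = 26.4901 mg/L·hr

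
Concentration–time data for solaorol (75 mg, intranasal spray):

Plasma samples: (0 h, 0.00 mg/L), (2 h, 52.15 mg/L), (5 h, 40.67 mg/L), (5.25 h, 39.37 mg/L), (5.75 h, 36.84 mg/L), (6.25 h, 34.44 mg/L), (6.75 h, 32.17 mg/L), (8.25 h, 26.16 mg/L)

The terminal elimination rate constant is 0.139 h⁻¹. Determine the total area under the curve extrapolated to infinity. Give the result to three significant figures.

AUC = 487 mg/L·h

Trapezoidal AUC_0→8.25:
  [0→2]: (0.00+52.15)/2 × 2 = 52.15
  [2→5]: (52.15+40.67)/2 × 3 = 139.23
  [5→5.25]: (40.67+39.37)/2 × 0.25 = 10.005
  [5.25→5.75]: (39.37+36.84)/2 × 0.5 = 19.0525
  [5.75→6.25]: (36.84+34.44)/2 × 0.5 = 17.82
  [6.25→6.75]: (34.44+32.17)/2 × 0.5 = 16.6525
  [6.75→8.25]: (32.17+26.16)/2 × 1.5 = 43.7475
  Sum = 298.6575 mg/L·h
Extrapolated tail: C_last / k_e = 26.16 / 0.139 = 188.201
AUC_0→∞ = 298.6575 + 188.201 = 486.8585 mg/L·h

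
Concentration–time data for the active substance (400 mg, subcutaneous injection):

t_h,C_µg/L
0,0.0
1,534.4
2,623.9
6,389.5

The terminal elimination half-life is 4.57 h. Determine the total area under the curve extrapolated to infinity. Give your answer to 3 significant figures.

AUC = 5440 µg/L·h

Trapezoidal AUC_0→6:
  [0→1]: (0.0+534.4)/2 × 1 = 267.2
  [1→2]: (534.4+623.9)/2 × 1 = 579.15
  [2→6]: (623.9+389.5)/2 × 4 = 2026.8
  Sum = 2873.15 µg/L·h
k_e = ln2 / t½ = 0.693147 / 4.57 = 0.1517 h^-1
Extrapolated tail: C_last / k_e = 389.5 / 0.1517 = 2567.568
AUC_0→∞ = 2873.15 + 2567.568 = 5440.718 µg/L·h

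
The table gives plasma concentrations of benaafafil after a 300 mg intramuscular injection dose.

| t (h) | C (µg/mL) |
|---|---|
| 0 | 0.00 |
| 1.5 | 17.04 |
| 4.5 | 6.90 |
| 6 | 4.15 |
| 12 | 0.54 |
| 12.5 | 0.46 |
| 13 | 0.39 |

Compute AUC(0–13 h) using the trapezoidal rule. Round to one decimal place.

AUC = 71.5 µg/mL·h

Trapezoidal AUC_0→13:
  [0→1.5]: (0.00+17.04)/2 × 1.5 = 12.78
  [1.5→4.5]: (17.04+6.90)/2 × 3 = 35.91
  [4.5→6]: (6.90+4.15)/2 × 1.5 = 8.2875
  [6→12]: (4.15+0.54)/2 × 6 = 14.07
  [12→12.5]: (0.54+0.46)/2 × 0.5 = 0.25
  [12.5→13]: (0.46+0.39)/2 × 0.5 = 0.2125
  Sum = 71.51 µg/mL·h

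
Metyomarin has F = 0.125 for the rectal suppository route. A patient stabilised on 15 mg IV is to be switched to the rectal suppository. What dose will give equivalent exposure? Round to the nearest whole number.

D_rectal = 120 mg

For equal systemic exposure: F × D_ev = D_iv
D_ev = D_iv / F = 15 / 0.125 = 120 mg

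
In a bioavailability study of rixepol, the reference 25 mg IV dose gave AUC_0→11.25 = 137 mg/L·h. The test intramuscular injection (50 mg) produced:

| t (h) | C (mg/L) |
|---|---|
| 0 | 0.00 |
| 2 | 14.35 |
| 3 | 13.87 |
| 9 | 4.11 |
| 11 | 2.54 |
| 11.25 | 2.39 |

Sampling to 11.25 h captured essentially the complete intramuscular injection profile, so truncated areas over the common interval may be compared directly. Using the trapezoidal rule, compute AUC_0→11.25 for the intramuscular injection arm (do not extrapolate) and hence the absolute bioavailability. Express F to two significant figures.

F = 0.33

Trapezoidal AUC_0→11.25 (intramuscular injection):
  [0→2]: (0.00+14.35)/2 × 2 = 14.35
  [2→3]: (14.35+13.87)/2 × 1 = 14.11
  [3→9]: (13.87+4.11)/2 × 6 = 53.94
  [9→11]: (4.11+2.54)/2 × 2 = 6.65
  [11→11.25]: (2.54+2.39)/2 × 0.25 = 0.61625
  Sum = 89.66625 mg/L·h
F = (AUC_ev/D_ev)/(AUC_iv/D_iv) = (89.66625/50)/(137/25) = 1.793325/5.48 = 0.3272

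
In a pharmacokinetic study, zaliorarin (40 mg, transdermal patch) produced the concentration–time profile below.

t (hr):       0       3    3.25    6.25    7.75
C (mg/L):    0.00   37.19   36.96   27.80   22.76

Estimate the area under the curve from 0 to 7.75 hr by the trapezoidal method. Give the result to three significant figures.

AUC = 200 mg/L·hr

Trapezoidal AUC_0→7.75:
  [0→3]: (0.00+37.19)/2 × 3 = 55.785
  [3→3.25]: (37.19+36.96)/2 × 0.25 = 9.26875
  [3.25→6.25]: (36.96+27.80)/2 × 3 = 97.14
  [6.25→7.75]: (27.80+22.76)/2 × 1.5 = 37.92
  Sum = 200.11375 mg/L·hr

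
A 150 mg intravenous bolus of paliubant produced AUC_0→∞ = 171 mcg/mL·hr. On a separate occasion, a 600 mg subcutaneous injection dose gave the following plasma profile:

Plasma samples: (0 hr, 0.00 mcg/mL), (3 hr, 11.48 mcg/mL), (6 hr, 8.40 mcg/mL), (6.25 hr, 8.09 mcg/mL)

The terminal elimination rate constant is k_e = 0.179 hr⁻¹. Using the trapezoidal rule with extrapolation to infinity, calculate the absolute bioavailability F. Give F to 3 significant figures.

F = 0.138

Trapezoidal AUC_0→6.25 (subcutaneous injection):
  [0→3]: (0.00+11.48)/2 × 3 = 17.22
  [3→6]: (11.48+8.40)/2 × 3 = 29.82
  [6→6.25]: (8.40+8.09)/2 × 0.25 = 2.06125
  Sum = 49.10125 mcg/mL·hr
Tail: C_last/k_e = 8.09/0.179 = 45.196
AUC_0→∞ (subcutaneous injection) = 49.10125 + 45.196 = 94.29725 mcg/mL·hr
F = (AUC_ev/D_ev)/(AUC_iv/D_iv) = (94.29725/600)/(171/150) = 0.157162/1.14 = 0.1379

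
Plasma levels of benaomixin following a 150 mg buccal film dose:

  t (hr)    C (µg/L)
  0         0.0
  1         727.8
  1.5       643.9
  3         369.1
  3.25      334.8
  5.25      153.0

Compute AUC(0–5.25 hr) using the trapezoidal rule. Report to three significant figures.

AUC = 2040 µg/L·hr

Trapezoidal AUC_0→5.25:
  [0→1]: (0.0+727.8)/2 × 1 = 363.9
  [1→1.5]: (727.8+643.9)/2 × 0.5 = 342.925
  [1.5→3]: (643.9+369.1)/2 × 1.5 = 759.75
  [3→3.25]: (369.1+334.8)/2 × 0.25 = 87.9875
  [3.25→5.25]: (334.8+153.0)/2 × 2 = 487.8
  Sum = 2042.3625 µg/L·hr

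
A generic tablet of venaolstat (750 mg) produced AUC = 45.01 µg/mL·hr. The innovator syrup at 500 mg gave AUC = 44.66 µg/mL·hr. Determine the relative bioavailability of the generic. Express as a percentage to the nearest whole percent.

F_rel = 67%

F_rel = (AUC_test/D_test) / (AUC_ref/D_ref)
      = (45.01/750) / (44.66/500)
      = 0.0600133 / 0.08932 = 0.6719 = 67.19%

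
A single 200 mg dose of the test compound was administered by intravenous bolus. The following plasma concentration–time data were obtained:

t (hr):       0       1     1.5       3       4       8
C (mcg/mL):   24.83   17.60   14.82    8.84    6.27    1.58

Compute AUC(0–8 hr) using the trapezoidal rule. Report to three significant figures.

AUC = 70.3 mcg/mL·hr

Trapezoidal AUC_0→8:
  [0→1]: (24.83+17.60)/2 × 1 = 21.215
  [1→1.5]: (17.60+14.82)/2 × 0.5 = 8.105
  [1.5→3]: (14.82+8.84)/2 × 1.5 = 17.745
  [3→4]: (8.84+6.27)/2 × 1 = 7.555
  [4→8]: (6.27+1.58)/2 × 4 = 15.7
  Sum = 70.32 mcg/mL·hr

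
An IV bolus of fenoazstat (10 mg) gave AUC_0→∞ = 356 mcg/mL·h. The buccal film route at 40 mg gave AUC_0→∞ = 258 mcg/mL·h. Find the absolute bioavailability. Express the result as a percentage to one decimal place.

F = (AUC_ev / D_ev) / (AUC_iv / D_iv)
  = (258/40) / (356/10)
  = 6.45 / 35.6 = 0.1812
  = 18.12%

F = 18.1%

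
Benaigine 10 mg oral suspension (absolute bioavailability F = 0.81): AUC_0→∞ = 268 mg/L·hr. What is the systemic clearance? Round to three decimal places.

CL = 0.030 L/hr

CL = F × Dose / AUC_0→∞
   = 0.81 × 10 / 268 = 0.0302239 L/hr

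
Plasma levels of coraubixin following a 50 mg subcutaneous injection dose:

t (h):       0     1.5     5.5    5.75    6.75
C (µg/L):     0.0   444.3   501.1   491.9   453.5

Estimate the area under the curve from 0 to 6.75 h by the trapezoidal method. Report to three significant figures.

Trapezoidal AUC_0→6.75:
  [0→1.5]: (0.0+444.3)/2 × 1.5 = 333.225
  [1.5→5.5]: (444.3+501.1)/2 × 4 = 1890.8
  [5.5→5.75]: (501.1+491.9)/2 × 0.25 = 124.125
  [5.75→6.75]: (491.9+453.5)/2 × 1 = 472.7
  Sum = 2820.85 µg/L·h

AUC = 2820 µg/L·h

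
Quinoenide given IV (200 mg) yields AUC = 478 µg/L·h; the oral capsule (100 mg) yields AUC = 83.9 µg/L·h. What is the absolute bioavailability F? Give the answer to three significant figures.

F = 0.351

F = (AUC_ev / D_ev) / (AUC_iv / D_iv)
  = (83.9/100) / (478/200)
  = 0.839 / 2.39 = 0.3510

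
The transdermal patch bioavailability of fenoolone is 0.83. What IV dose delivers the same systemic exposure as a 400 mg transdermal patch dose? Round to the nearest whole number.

Systemic exposure from an extravascular dose = F × D_ev, so the equivalent IV dose is F × D_ev.
D_iv = F × D_ev = 0.83 × 400 = 332 mg

D_iv = 332 mg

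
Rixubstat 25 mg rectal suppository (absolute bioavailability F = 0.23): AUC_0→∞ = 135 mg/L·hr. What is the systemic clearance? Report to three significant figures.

CL = F × Dose / AUC_0→∞
   = 0.23 × 25 / 135 = 0.0425926 L/hr

CL = 0.0426 L/hr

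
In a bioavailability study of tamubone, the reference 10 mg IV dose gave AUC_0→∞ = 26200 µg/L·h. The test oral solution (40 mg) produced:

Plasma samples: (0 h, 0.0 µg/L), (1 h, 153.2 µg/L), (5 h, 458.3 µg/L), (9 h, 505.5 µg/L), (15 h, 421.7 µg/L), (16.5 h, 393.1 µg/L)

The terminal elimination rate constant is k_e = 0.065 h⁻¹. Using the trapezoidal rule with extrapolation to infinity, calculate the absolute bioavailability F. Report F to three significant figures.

F = 0.121

Trapezoidal AUC_0→16.5 (oral solution):
  [0→1]: (0.0+153.2)/2 × 1 = 76.6
  [1→5]: (153.2+458.3)/2 × 4 = 1223.0
  [5→9]: (458.3+505.5)/2 × 4 = 1927.6
  [9→15]: (505.5+421.7)/2 × 6 = 2781.6
  [15→16.5]: (421.7+393.1)/2 × 1.5 = 611.1
  Sum = 6619.9 µg/L·h
Tail: C_last/k_e = 393.1/0.065 = 6047.692
AUC_0→∞ (oral solution) = 6619.9 + 6047.692 = 12667.592 µg/L·h
F = (AUC_ev/D_ev)/(AUC_iv/D_iv) = (12667.592/40)/(26200/10) = 316.6898/2620 = 0.1209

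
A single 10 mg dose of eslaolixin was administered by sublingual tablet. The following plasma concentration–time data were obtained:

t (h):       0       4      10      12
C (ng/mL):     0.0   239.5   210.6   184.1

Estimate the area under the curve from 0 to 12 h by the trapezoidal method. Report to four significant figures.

Trapezoidal AUC_0→12:
  [0→4]: (0.0+239.5)/2 × 4 = 479.0
  [4→10]: (239.5+210.6)/2 × 6 = 1350.3
  [10→12]: (210.6+184.1)/2 × 2 = 394.7
  Sum = 2224.0 ng/mL·h

AUC = 2224 ng/mL·h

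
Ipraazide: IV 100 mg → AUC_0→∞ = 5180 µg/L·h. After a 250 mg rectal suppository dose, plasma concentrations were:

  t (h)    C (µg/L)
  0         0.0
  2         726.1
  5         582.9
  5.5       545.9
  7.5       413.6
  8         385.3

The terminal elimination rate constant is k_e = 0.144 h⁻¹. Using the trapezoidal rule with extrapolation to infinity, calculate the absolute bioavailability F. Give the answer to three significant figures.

Trapezoidal AUC_0→8 (rectal suppository):
  [0→2]: (0.0+726.1)/2 × 2 = 726.1
  [2→5]: (726.1+582.9)/2 × 3 = 1963.5
  [5→5.5]: (582.9+545.9)/2 × 0.5 = 282.2
  [5.5→7.5]: (545.9+413.6)/2 × 2 = 959.5
  [7.5→8]: (413.6+385.3)/2 × 0.5 = 199.725
  Sum = 4131.025 µg/L·h
Tail: C_last/k_e = 385.3/0.144 = 2675.694
AUC_0→∞ (rectal suppository) = 4131.025 + 2675.694 = 6806.719 µg/L·h
F = (AUC_ev/D_ev)/(AUC_iv/D_iv) = (6806.719/250)/(5180/100) = 27.226876/51.8 = 0.5256

F = 0.526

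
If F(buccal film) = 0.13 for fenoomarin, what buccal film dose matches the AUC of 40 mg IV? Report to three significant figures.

For equal systemic exposure: F × D_ev = D_iv
D_ev = D_iv / F = 40 / 0.13 = 307.692 mg

D_buccal = 308 mg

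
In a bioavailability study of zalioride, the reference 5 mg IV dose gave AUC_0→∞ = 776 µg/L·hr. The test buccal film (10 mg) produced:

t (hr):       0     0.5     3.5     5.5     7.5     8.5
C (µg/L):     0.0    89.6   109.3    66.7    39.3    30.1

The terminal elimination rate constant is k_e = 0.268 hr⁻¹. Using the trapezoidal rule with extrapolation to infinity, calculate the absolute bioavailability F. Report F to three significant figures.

F = 0.483

Trapezoidal AUC_0→8.5 (buccal film):
  [0→0.5]: (0.0+89.6)/2 × 0.5 = 22.4
  [0.5→3.5]: (89.6+109.3)/2 × 3 = 298.35
  [3.5→5.5]: (109.3+66.7)/2 × 2 = 176.0
  [5.5→7.5]: (66.7+39.3)/2 × 2 = 106.0
  [7.5→8.5]: (39.3+30.1)/2 × 1 = 34.7
  Sum = 637.45 µg/L·hr
Tail: C_last/k_e = 30.1/0.268 = 112.313
AUC_0→∞ (buccal film) = 637.45 + 112.313 = 749.763 µg/L·hr
F = (AUC_ev/D_ev)/(AUC_iv/D_iv) = (749.763/10)/(776/5) = 74.9763/155.2 = 0.4831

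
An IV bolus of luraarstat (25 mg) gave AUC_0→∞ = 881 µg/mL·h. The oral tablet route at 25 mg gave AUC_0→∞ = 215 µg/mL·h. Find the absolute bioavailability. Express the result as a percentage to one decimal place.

F = 24.4%

F = (AUC_ev / D_ev) / (AUC_iv / D_iv)
  = (215/25) / (881/25)
  = 8.6 / 35.24 = 0.2440
  = 24.40%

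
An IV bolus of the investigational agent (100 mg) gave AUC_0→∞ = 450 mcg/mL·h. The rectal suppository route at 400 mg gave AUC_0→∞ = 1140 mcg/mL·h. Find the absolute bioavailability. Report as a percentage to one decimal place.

F = 63.3%

F = (AUC_ev / D_ev) / (AUC_iv / D_iv)
  = (1140/400) / (450/100)
  = 2.85 / 4.5 = 0.6333
  = 63.33%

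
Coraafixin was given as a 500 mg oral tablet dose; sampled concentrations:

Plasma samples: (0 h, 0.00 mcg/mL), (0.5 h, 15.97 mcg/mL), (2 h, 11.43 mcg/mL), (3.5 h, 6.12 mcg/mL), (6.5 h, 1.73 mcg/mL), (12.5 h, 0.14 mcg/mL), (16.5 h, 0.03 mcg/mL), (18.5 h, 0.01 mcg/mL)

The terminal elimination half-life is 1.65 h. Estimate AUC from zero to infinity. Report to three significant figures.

Trapezoidal AUC_0→18.5:
  [0→0.5]: (0.00+15.97)/2 × 0.5 = 3.9925
  [0.5→2]: (15.97+11.43)/2 × 1.5 = 20.55
  [2→3.5]: (11.43+6.12)/2 × 1.5 = 13.1625
  [3.5→6.5]: (6.12+1.73)/2 × 3 = 11.775
  [6.5→12.5]: (1.73+0.14)/2 × 6 = 5.61
  [12.5→16.5]: (0.14+0.03)/2 × 4 = 0.34
  [16.5→18.5]: (0.03+0.01)/2 × 2 = 0.04
  Sum = 55.47 mcg/mL·h
k_e = ln2 / t½ = 0.693147 / 1.65 = 0.4201 h^-1
Extrapolated tail: C_last / k_e = 0.01 / 0.4201 = 0.024
AUC_0→∞ = 55.47 + 0.024 = 55.494 mcg/mL·h

AUC = 55.5 mcg/mL·h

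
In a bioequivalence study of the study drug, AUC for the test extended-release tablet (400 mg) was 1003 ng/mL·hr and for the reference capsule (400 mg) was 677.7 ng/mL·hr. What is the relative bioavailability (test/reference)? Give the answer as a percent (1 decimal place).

F_rel = (AUC_test/D_test) / (AUC_ref/D_ref)
      = (1003/400) / (677.7/400)
      = 2.5075 / 1.69425 = 1.4800 = 148.00%

F_rel = 148.0%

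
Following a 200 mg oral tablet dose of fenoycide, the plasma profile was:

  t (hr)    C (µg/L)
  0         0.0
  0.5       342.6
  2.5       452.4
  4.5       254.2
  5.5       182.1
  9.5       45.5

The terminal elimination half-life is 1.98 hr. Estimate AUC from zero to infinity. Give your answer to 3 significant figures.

Trapezoidal AUC_0→9.5:
  [0→0.5]: (0.0+342.6)/2 × 0.5 = 85.65
  [0.5→2.5]: (342.6+452.4)/2 × 2 = 795.0
  [2.5→4.5]: (452.4+254.2)/2 × 2 = 706.6
  [4.5→5.5]: (254.2+182.1)/2 × 1 = 218.15
  [5.5→9.5]: (182.1+45.5)/2 × 4 = 455.2
  Sum = 2260.6 µg/L·hr
k_e = ln2 / t½ = 0.693147 / 1.98 = 0.3501 hr^-1
Extrapolated tail: C_last / k_e = 45.5 / 0.3501 = 129.963
AUC_0→∞ = 2260.6 + 129.963 = 2390.563 µg/L·hr

AUC = 2390 µg/L·hr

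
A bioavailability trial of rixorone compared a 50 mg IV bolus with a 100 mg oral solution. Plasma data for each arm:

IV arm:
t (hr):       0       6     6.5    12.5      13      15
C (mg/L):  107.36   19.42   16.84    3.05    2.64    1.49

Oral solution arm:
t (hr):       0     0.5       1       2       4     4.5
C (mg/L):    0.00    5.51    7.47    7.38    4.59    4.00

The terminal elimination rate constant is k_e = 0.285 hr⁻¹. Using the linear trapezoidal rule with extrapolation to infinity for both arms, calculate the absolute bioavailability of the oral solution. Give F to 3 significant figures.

F = 0.0437

Trapezoidal AUC_0→15 (IV):
  [0→6]: (107.36+19.42)/2 × 6 = 380.34
  [6→6.5]: (19.42+16.84)/2 × 0.5 = 9.065
  [6.5→12.5]: (16.84+3.05)/2 × 6 = 59.67
  [12.5→13]: (3.05+2.64)/2 × 0.5 = 1.4225
  [13→15]: (2.64+1.49)/2 × 2 = 4.13
  Sum = 454.6275 mg/L·hr
IV tail: 1.49/0.285 = 5.228; AUC_iv,0→∞ = 454.6275 + 5.228 = 459.8555 mg/L·hr
Trapezoidal AUC_0→4.5 (oral solution):
  [0→0.5]: (0.00+5.51)/2 × 0.5 = 1.3775
  [0.5→1]: (5.51+7.47)/2 × 0.5 = 3.245
  [1→2]: (7.47+7.38)/2 × 1 = 7.425
  [2→4]: (7.38+4.59)/2 × 2 = 11.97
  [4→4.5]: (4.59+4.00)/2 × 0.5 = 2.1475
  Sum = 26.165 mg/L·hr
oral solution tail: 4.00/0.285 = 14.035; AUC_ev,0→∞ = 26.165 + 14.035 = 40.2 mg/L·hr
F = (AUC_ev/D_ev)/(AUC_iv/D_iv) = (40.2/100)/(459.8555/50) = 0.402/9.19711 = 0.0437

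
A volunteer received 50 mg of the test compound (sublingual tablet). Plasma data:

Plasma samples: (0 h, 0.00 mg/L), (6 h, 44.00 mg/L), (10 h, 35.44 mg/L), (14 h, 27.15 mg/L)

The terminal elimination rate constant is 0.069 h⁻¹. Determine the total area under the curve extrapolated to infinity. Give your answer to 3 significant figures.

Trapezoidal AUC_0→14:
  [0→6]: (0.00+44.00)/2 × 6 = 132.0
  [6→10]: (44.00+35.44)/2 × 4 = 158.88
  [10→14]: (35.44+27.15)/2 × 4 = 125.18
  Sum = 416.06 mg/L·h
Extrapolated tail: C_last / k_e = 27.15 / 0.069 = 393.478
AUC_0→∞ = 416.06 + 393.478 = 809.538 mg/L·h

AUC = 810 mg/L·h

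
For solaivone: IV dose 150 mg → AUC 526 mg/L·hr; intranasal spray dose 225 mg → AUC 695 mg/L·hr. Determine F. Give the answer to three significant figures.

F = 0.881

F = (AUC_ev / D_ev) / (AUC_iv / D_iv)
  = (695/225) / (526/150)
  = 3.08889 / 3.50667 = 0.8809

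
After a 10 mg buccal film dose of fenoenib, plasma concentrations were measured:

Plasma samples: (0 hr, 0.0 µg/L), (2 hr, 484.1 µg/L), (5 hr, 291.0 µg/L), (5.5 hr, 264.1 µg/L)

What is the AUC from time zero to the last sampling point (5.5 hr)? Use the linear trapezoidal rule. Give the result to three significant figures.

Trapezoidal AUC_0→5.5:
  [0→2]: (0.0+484.1)/2 × 2 = 484.1
  [2→5]: (484.1+291.0)/2 × 3 = 1162.65
  [5→5.5]: (291.0+264.1)/2 × 0.5 = 138.775
  Sum = 1785.525 µg/L·hr

AUC = 1790 µg/L·hr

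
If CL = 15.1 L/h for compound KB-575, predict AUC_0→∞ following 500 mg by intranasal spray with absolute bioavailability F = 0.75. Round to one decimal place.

AUC_0→∞ = F × Dose / CL
        = 0.75 × 500 / 15.1 = 24.8344 mg/L·h

AUC = 24.8 mg/L·h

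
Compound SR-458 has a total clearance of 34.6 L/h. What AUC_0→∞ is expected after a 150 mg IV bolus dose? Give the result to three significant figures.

AUC_0→∞ = Dose_iv / CL
        = 150 / 34.6 = 4.33526 mg/L·h

AUC = 4.34 mg/L·h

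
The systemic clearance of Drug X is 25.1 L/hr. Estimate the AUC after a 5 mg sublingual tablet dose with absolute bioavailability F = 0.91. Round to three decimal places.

AUC = 0.181 mg/L·hr

AUC_0→∞ = F × Dose / CL
        = 0.91 × 5 / 25.1 = 0.181275 mg/L·hr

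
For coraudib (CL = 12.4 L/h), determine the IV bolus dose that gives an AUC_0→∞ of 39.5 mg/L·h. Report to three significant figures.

Dose = 490 mg

Dose_iv = CL × AUC_0→∞
     = 12.4 × 39.5 = 489.8 mg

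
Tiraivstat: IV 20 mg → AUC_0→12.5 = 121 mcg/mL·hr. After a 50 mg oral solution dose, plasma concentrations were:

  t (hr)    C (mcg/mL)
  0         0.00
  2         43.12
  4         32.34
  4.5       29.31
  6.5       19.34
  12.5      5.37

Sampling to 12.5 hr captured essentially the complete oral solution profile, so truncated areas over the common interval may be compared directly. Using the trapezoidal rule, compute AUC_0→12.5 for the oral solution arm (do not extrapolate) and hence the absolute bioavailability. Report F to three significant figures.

F = 0.849

Trapezoidal AUC_0→12.5 (oral solution):
  [0→2]: (0.00+43.12)/2 × 2 = 43.12
  [2→4]: (43.12+32.34)/2 × 2 = 75.46
  [4→4.5]: (32.34+29.31)/2 × 0.5 = 15.4125
  [4.5→6.5]: (29.31+19.34)/2 × 2 = 48.65
  [6.5→12.5]: (19.34+5.37)/2 × 6 = 74.13
  Sum = 256.7725 mcg/mL·hr
F = (AUC_ev/D_ev)/(AUC_iv/D_iv) = (256.7725/50)/(121/20) = 5.13545/6.05 = 0.8488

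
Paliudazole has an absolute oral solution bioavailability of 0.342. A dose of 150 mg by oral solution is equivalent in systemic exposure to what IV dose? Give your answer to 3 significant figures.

D_iv = 51.3 mg

Systemic exposure from an extravascular dose = F × D_ev, so the equivalent IV dose is F × D_ev.
D_iv = F × D_ev = 0.342 × 150 = 51.3 mg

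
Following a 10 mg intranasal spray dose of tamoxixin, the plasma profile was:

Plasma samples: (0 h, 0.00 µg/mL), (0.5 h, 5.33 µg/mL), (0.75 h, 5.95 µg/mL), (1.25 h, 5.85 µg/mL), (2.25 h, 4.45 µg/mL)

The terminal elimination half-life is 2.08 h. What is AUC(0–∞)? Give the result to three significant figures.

AUC = 24.2 µg/mL·h

Trapezoidal AUC_0→2.25:
  [0→0.5]: (0.00+5.33)/2 × 0.5 = 1.3325
  [0.5→0.75]: (5.33+5.95)/2 × 0.25 = 1.41
  [0.75→1.25]: (5.95+5.85)/2 × 0.5 = 2.95
  [1.25→2.25]: (5.85+4.45)/2 × 1 = 5.15
  Sum = 10.8425 µg/mL·h
k_e = ln2 / t½ = 0.693147 / 2.08 = 0.3332 h^-1
Extrapolated tail: C_last / k_e = 4.45 / 0.3332 = 13.355
AUC_0→∞ = 10.8425 + 13.355 = 24.1975 µg/mL·h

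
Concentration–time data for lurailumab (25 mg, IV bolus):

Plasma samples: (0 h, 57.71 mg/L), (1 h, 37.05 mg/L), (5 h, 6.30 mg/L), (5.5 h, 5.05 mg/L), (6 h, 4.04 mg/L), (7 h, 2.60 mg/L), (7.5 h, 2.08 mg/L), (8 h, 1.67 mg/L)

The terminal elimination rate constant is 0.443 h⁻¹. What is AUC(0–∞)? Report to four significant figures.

AUC = 148.4 mg/L·h

Trapezoidal AUC_0→8:
  [0→1]: (57.71+37.05)/2 × 1 = 47.38
  [1→5]: (37.05+6.30)/2 × 4 = 86.7
  [5→5.5]: (6.30+5.05)/2 × 0.5 = 2.8375
  [5.5→6]: (5.05+4.04)/2 × 0.5 = 2.2725
  [6→7]: (4.04+2.60)/2 × 1 = 3.32
  [7→7.5]: (2.60+2.08)/2 × 0.5 = 1.17
  [7.5→8]: (2.08+1.67)/2 × 0.5 = 0.9375
  Sum = 144.6175 mg/L·h
Extrapolated tail: C_last / k_e = 1.67 / 0.443 = 3.770
AUC_0→∞ = 144.6175 + 3.770 = 148.3875 mg/L·h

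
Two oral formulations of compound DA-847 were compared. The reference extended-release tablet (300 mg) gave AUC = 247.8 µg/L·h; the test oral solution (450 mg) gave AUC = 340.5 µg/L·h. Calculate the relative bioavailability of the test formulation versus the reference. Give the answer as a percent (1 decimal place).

F_rel = 91.6%

F_rel = (AUC_test/D_test) / (AUC_ref/D_ref)
      = (340.5/450) / (247.8/300)
      = 0.756667 / 0.826 = 0.9161 = 91.61%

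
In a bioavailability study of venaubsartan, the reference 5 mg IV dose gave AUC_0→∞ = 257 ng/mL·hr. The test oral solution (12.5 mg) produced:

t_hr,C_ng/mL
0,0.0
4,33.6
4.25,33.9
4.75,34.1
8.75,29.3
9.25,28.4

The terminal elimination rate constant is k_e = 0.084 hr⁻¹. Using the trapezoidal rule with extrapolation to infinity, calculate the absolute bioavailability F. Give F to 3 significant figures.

Trapezoidal AUC_0→9.25 (oral solution):
  [0→4]: (0.0+33.6)/2 × 4 = 67.2
  [4→4.25]: (33.6+33.9)/2 × 0.25 = 8.4375
  [4.25→4.75]: (33.9+34.1)/2 × 0.5 = 17.0
  [4.75→8.75]: (34.1+29.3)/2 × 4 = 126.8
  [8.75→9.25]: (29.3+28.4)/2 × 0.5 = 14.425
  Sum = 233.8625 ng/mL·hr
Tail: C_last/k_e = 28.4/0.084 = 338.095
AUC_0→∞ (oral solution) = 233.8625 + 338.095 = 571.9575 ng/mL·hr
F = (AUC_ev/D_ev)/(AUC_iv/D_iv) = (571.9575/12.5)/(257/5) = 45.7566/51.4 = 0.8902

F = 0.890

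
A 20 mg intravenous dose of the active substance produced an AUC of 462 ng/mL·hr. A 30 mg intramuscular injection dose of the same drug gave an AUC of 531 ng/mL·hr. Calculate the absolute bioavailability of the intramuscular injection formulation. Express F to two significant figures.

F = (AUC_ev / D_ev) / (AUC_iv / D_iv)
  = (531/30) / (462/20)
  = 17.7 / 23.1 = 0.7662

F = 0.77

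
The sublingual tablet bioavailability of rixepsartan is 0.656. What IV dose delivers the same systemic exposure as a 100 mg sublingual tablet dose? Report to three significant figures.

D_iv = 65.6 mg

Systemic exposure from an extravascular dose = F × D_ev, so the equivalent IV dose is F × D_ev.
D_iv = F × D_ev = 0.656 × 100 = 65.6 mg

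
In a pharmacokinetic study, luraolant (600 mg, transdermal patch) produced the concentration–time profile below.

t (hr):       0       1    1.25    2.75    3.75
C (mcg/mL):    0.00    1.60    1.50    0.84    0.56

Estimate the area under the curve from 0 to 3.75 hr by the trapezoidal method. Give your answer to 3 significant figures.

AUC = 3.64 mcg/mL·hr

Trapezoidal AUC_0→3.75:
  [0→1]: (0.00+1.60)/2 × 1 = 0.8
  [1→1.25]: (1.60+1.50)/2 × 0.25 = 0.3875
  [1.25→2.75]: (1.50+0.84)/2 × 1.5 = 1.755
  [2.75→3.75]: (0.84+0.56)/2 × 1 = 0.7
  Sum = 3.6425 mcg/mL·hr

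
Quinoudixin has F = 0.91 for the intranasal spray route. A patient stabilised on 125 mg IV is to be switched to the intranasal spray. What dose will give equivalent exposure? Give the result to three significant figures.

D_intranasal = 137 mg

For equal systemic exposure: F × D_ev = D_iv
D_ev = D_iv / F = 125 / 0.91 = 137.363 mg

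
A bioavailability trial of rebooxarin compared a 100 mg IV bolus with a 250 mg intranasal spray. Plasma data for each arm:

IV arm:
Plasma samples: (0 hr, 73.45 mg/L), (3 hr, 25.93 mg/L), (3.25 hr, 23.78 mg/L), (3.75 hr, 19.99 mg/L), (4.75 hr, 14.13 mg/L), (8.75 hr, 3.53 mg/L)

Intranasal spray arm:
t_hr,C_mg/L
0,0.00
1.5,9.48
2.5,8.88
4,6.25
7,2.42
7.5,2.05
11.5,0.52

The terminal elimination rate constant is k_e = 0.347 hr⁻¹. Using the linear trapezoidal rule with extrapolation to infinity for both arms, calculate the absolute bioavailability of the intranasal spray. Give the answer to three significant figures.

F = 0.0846

Trapezoidal AUC_0→8.75 (IV):
  [0→3]: (73.45+25.93)/2 × 3 = 149.07
  [3→3.25]: (25.93+23.78)/2 × 0.25 = 6.21375
  [3.25→3.75]: (23.78+19.99)/2 × 0.5 = 10.9425
  [3.75→4.75]: (19.99+14.13)/2 × 1 = 17.06
  [4.75→8.75]: (14.13+3.53)/2 × 4 = 35.32
  Sum = 218.60625 mg/L·hr
IV tail: 3.53/0.347 = 10.173; AUC_iv,0→∞ = 218.60625 + 10.173 = 228.77925 mg/L·hr
Trapezoidal AUC_0→11.5 (intranasal spray):
  [0→1.5]: (0.00+9.48)/2 × 1.5 = 7.11
  [1.5→2.5]: (9.48+8.88)/2 × 1 = 9.18
  [2.5→4]: (8.88+6.25)/2 × 1.5 = 11.3475
  [4→7]: (6.25+2.42)/2 × 3 = 13.005
  [7→7.5]: (2.42+2.05)/2 × 0.5 = 1.1175
  [7.5→11.5]: (2.05+0.52)/2 × 4 = 5.14
  Sum = 46.9 mg/L·hr
intranasal spray tail: 0.52/0.347 = 1.499; AUC_ev,0→∞ = 46.9 + 1.499 = 48.399 mg/L·hr
F = (AUC_ev/D_ev)/(AUC_iv/D_iv) = (48.399/250)/(228.77925/100) = 0.193596/2.2877925 = 0.0846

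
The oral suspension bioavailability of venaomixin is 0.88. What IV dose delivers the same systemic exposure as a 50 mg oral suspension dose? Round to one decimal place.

Systemic exposure from an extravascular dose = F × D_ev, so the equivalent IV dose is F × D_ev.
D_iv = F × D_ev = 0.88 × 50 = 44 mg

D_iv = 44.0 mg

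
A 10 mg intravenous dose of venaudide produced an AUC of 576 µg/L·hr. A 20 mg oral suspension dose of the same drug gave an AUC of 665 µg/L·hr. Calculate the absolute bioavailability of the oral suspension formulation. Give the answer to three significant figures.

F = (AUC_ev / D_ev) / (AUC_iv / D_iv)
  = (665/20) / (576/10)
  = 33.25 / 57.6 = 0.5773

F = 0.577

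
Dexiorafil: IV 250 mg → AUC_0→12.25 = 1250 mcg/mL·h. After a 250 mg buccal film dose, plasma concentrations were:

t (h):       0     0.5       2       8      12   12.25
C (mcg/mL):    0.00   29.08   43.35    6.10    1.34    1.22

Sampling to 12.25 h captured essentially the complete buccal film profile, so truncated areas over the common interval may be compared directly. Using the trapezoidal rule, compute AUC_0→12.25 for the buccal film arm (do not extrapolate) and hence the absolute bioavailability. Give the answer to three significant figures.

F = 0.180

Trapezoidal AUC_0→12.25 (buccal film):
  [0→0.5]: (0.00+29.08)/2 × 0.5 = 7.27
  [0.5→2]: (29.08+43.35)/2 × 1.5 = 54.3225
  [2→8]: (43.35+6.10)/2 × 6 = 148.35
  [8→12]: (6.10+1.34)/2 × 4 = 14.88
  [12→12.25]: (1.34+1.22)/2 × 0.25 = 0.32
  Sum = 225.1425 mcg/mL·h
F = (AUC_ev/D_ev)/(AUC_iv/D_iv) = (225.1425/250)/(1250/250) = 0.90057/5 = 0.1801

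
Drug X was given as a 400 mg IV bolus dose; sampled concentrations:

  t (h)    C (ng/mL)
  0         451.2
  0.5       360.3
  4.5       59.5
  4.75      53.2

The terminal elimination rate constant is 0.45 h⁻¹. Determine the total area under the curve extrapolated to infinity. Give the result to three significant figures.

Trapezoidal AUC_0→4.75:
  [0→0.5]: (451.2+360.3)/2 × 0.5 = 202.875
  [0.5→4.5]: (360.3+59.5)/2 × 4 = 839.6
  [4.5→4.75]: (59.5+53.2)/2 × 0.25 = 14.0875
  Sum = 1056.5625 ng/mL·h
Extrapolated tail: C_last / k_e = 53.2 / 0.45 = 118.222
AUC_0→∞ = 1056.5625 + 118.222 = 1174.7845 ng/mL·h

AUC = 1170 ng/mL·h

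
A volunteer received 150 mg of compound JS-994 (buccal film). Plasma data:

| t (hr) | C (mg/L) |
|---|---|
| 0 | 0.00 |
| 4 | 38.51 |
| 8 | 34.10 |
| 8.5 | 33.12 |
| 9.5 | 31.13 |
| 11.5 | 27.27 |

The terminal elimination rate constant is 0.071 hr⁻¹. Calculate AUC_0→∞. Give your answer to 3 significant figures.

AUC = 714 mg/L·hr

Trapezoidal AUC_0→11.5:
  [0→4]: (0.00+38.51)/2 × 4 = 77.02
  [4→8]: (38.51+34.10)/2 × 4 = 145.22
  [8→8.5]: (34.10+33.12)/2 × 0.5 = 16.805
  [8.5→9.5]: (33.12+31.13)/2 × 1 = 32.125
  [9.5→11.5]: (31.13+27.27)/2 × 2 = 58.4
  Sum = 329.57 mg/L·hr
Extrapolated tail: C_last / k_e = 27.27 / 0.071 = 384.085
AUC_0→∞ = 329.57 + 384.085 = 713.655 mg/L·hr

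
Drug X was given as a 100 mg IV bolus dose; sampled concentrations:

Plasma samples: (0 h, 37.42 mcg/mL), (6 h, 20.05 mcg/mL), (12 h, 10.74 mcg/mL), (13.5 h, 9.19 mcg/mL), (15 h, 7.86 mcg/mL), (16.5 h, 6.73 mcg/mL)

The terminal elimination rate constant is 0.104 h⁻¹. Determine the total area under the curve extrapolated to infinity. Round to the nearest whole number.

AUC = 368 mcg/mL·h

Trapezoidal AUC_0→16.5:
  [0→6]: (37.42+20.05)/2 × 6 = 172.41
  [6→12]: (20.05+10.74)/2 × 6 = 92.37
  [12→13.5]: (10.74+9.19)/2 × 1.5 = 14.9475
  [13.5→15]: (9.19+7.86)/2 × 1.5 = 12.7875
  [15→16.5]: (7.86+6.73)/2 × 1.5 = 10.9425
  Sum = 303.4575 mcg/mL·h
Extrapolated tail: C_last / k_e = 6.73 / 0.104 = 64.712
AUC_0→∞ = 303.4575 + 64.712 = 368.1695 mcg/mL·h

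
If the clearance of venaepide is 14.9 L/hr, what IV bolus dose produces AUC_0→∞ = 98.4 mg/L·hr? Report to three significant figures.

Dose = 1470 mg

Dose_iv = CL × AUC_0→∞
     = 14.9 × 98.4 = 1466.16 mg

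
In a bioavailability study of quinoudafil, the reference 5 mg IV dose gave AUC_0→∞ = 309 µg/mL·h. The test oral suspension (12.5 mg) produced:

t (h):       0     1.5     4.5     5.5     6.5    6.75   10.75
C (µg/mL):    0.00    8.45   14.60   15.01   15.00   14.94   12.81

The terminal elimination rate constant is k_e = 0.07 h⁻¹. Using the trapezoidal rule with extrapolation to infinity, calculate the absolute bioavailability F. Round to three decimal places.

F = 0.405

Trapezoidal AUC_0→10.75 (oral suspension):
  [0→1.5]: (0.00+8.45)/2 × 1.5 = 6.3375
  [1.5→4.5]: (8.45+14.60)/2 × 3 = 34.575
  [4.5→5.5]: (14.60+15.01)/2 × 1 = 14.805
  [5.5→6.5]: (15.01+15.00)/2 × 1 = 15.005
  [6.5→6.75]: (15.00+14.94)/2 × 0.25 = 3.7425
  [6.75→10.75]: (14.94+12.81)/2 × 4 = 55.5
  Sum = 129.965 µg/mL·h
Tail: C_last/k_e = 12.81/0.07 = 183.000
AUC_0→∞ (oral suspension) = 129.965 + 183.000 = 312.965 µg/mL·h
F = (AUC_ev/D_ev)/(AUC_iv/D_iv) = (312.965/12.5)/(309/5) = 25.0372/61.8 = 0.4051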